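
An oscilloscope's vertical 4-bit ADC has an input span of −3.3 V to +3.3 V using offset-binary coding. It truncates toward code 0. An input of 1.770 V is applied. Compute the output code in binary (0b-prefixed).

LSB = 6.6 V / 16 = 412.500 mV.
(1.770 − (−3.3)) / 0.4125 = 12.291 LSBs.
Floor → code 12.
In binary (0b-prefixed): 0b1100.

code 0b1100 (decimal 12)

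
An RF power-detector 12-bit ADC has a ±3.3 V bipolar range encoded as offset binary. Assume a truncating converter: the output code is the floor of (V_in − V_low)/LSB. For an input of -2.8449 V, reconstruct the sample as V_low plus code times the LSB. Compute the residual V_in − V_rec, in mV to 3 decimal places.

LSB = 6.6/2^12 = 1.611 mV.
Scaled input = 282.4378 LSBs, so code = 282.
V_rec = (−3.3) + 282·0.00161133 = -2.8456055 V.
Error = -2.8449 − (−2.8456055) = 0.000705469 V = 0.705 mV.

0.705 mV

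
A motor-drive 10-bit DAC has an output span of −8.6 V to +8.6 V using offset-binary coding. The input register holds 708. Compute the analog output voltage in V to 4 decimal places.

3.2922 V

LSB = 17.2 V / 2^10 = 16.797 mV.
V_out = (−8.6) + 708 × 0.0167969 V = 3.29219 V.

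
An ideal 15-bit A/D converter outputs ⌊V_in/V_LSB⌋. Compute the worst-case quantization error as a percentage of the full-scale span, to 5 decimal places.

Truncating → worst-case error = 1 LSB = V_FS/2^15, so 100/32768 = 0.00305176 % of full scale.

0.00305 %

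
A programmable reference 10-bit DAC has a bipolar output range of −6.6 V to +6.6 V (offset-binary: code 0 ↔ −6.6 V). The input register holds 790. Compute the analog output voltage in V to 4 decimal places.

3.5836 V

LSB = 13.2 V / 2^10 = 12.891 mV.
V_out = (−6.6) + 790 × 0.0128906 V = 3.58359 V.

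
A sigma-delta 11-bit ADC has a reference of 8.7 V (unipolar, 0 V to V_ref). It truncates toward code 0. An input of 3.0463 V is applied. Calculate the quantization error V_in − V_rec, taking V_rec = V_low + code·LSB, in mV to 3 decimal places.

0.450 mV

One LSB is 8.7 V / 2048 = 4.248 mV.
Scaled input = 717.1060 LSBs, so code = 717.
V_rec = 0 + 717·0.00424805 = 3.0458496 V.
Error = 3.0463 − 3.0458496 = 0.000450391 V = 0.450 mV.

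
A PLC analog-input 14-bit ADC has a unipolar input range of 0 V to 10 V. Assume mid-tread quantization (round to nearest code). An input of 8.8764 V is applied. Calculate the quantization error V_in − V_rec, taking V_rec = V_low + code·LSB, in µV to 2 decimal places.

Step size: 10 V ÷ 2^14 = 0.610 mV.
(V_in − V_low)/LSB = (8.8764 − 0)/0.000610352 = 14543.0938 → code 14543 (round).
Code 14543 maps back to 0 + 14543×0.000610352 V = 8.8763428 V.
V_in − V_rec = 5.72266e-05 V = 57.23 µV.

57.23 µV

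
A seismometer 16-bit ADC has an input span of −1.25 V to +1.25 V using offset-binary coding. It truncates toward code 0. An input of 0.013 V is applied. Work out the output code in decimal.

Full-scale span = 2.5 V; LSB = 2.5/2^16 = 38.15 µV.
(V_in − V_low)/LSB = (0.013 − (−1.25)) / 3.8147e-05 = 33108.787.
Floor → code 33108.

code 33108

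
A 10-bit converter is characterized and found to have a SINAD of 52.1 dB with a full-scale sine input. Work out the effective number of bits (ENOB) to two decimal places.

ENOB = (SINAD − 1.76) / 6.02 = (52.1 − 1.76)/6.02 = 8.362.

8.36 bits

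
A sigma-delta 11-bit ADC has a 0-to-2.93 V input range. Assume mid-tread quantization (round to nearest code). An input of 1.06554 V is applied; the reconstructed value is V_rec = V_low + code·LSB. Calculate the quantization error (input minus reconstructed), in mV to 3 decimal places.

-0.305 mV

LSB = 2.93/2^11 = 1.431 mV.
(V_in − V_low)/LSB = (1.06554 − 0)/0.00143066 = 744.7870 → code 745 (round).
Code 745 maps back to 0 + 745×0.00143066 V = 1.0658447 V.
Error = 1.06554 − 1.0658447 = -0.000304727 V = -0.305 mV.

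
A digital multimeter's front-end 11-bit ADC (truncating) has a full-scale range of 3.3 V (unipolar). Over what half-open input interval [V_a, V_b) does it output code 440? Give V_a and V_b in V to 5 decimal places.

[0.70898 V, 0.71060 V)

LSB = 3.3/2^11 = 1.611 mV.
V_a = V_low + 440·LSB = 0.708984 V; V_b = V_low + 441·LSB = 0.710596 V.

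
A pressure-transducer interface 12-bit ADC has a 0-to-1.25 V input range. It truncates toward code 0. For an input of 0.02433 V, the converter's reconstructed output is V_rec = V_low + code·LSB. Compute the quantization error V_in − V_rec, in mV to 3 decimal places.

0.221 mV

LSB = 1.25/2^12 = 305.18 µV.
Scaled input = 79.7245 LSBs, so code = 79.
V_rec = 0 + 79·0.000305176 = 0.024108887 V.
V_in − V_rec = 0.000221113 V = 0.221 mV.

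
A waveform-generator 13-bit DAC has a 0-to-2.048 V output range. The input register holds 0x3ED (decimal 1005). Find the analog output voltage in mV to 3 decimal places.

251.250 mV

LSB = 2.048 V / 2^13 = 250.00 µV.
Code 0x3ED = 1005 decimal.
V_out = 0 + 1005 × 0.00025 V = 0.25125 V.
= 251.250 mV.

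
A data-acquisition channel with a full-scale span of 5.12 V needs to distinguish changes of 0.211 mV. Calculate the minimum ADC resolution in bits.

15 bits

Number of steps required ≥ 5.12 V / 0.211 mV = 24265.40.
Need 2^N ≥ 24265.40; 2^14 = 16384, 2^15 = 32768.
Minimum N = 15.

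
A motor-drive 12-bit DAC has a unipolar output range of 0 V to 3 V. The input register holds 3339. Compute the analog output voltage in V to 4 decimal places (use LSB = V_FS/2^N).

LSB = 3 V / 2^12 = 0.732 mV.
V_out = 0 + 3339 × 0.000732422 V = 2.44556 V.

2.4456 V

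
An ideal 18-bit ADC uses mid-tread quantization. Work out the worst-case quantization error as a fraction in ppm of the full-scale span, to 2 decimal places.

1.91 ppm

Rounding → worst-case error = ½ LSB = V_FS/2^19, so 1e+06/524288 = 1.90735 ppm of full scale.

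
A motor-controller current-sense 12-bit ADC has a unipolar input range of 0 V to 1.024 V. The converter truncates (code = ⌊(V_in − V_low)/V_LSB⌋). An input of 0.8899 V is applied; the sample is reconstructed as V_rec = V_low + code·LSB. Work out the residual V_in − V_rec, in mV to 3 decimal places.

0.150 mV

Step size: 1.024 V ÷ 2^12 = 250.00 µV.
Scaled input = 3559.6000 LSBs, so code = 3559.
Code 3559 maps back to 0 + 3559×0.00025 V = 0.88975 V.
V_in − V_rec = 0.00015 V = 0.150 mV.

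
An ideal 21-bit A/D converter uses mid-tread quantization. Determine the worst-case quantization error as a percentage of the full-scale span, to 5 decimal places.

Rounding → worst-case error = ½ LSB = V_FS/2^22, so 100/4194304 = 2.38419e-05 % of full scale.

0.00002 %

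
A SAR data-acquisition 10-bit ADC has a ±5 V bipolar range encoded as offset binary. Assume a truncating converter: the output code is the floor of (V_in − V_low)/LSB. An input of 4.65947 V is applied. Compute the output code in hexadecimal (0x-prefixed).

code 0x3DD (decimal 989)

With 1024 levels over 10 V, one step is 9.766 mV.
(V_in − V_low)/LSB = (4.65947 − (−5)) / 0.00976562 = 989.130.
So the output code is 989.
In hexadecimal (0x-prefixed): 0x3DD.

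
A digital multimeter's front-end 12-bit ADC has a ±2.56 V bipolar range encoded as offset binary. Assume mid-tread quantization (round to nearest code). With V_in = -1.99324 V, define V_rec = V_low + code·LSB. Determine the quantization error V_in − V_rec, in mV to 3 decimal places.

LSB = 5.12/2^12 = 1.250 mV.
(V_in − V_low)/LSB = (-1.99324 − (−2.56))/0.00125 = 453.4080 → code 453 (round).
Code 453 maps back to (−2.56) + 453×0.00125 V = -1.99375 V.
Difference: 0.00051 V → 0.510 mV.

0.510 mV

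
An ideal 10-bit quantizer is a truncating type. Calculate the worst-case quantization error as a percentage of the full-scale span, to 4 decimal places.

0.0977 %

Truncating → worst-case error = 1 LSB = V_FS/2^10, so 100/1024 = 0.0976562 % of full scale.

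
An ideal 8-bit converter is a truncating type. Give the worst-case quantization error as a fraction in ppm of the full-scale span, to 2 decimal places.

Truncating → worst-case error = 1 LSB = V_FS/2^8, so 1e+06/256 = 3906.25 ppm of full scale.

3906.25 ppm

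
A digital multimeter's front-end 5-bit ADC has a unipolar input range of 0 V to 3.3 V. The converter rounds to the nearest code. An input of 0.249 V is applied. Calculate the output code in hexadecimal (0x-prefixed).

code 0x2 (decimal 2)

LSB = 3.3 V / 32 = 103.125 mV.
(V_in − V_low)/LSB = (0.249 − 0) / 0.103125 = 2.415.
Round → code 2.
In hexadecimal (0x-prefixed): 0x2.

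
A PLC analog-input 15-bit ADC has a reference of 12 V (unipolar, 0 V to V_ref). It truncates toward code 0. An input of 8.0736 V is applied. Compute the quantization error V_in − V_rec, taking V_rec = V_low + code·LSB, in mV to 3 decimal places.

LSB = 12/2^15 = 366.21 µV.
Scaled input = 22046.3104 LSBs, so code = 22046.
Reconstructed: 8.0734863 V.
V_in − V_rec = 0.000113672 V = 0.114 mV.

0.114 mV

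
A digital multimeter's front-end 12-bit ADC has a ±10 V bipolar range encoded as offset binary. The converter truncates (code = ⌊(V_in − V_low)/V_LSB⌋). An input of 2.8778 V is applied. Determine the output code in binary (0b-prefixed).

code 0b101001001101 (decimal 2637)

LSB = 20 V / 4096 = 4.883 mV.
Input sits at 2637.373 steps above V_low.
So the output code is 2637.
In binary (0b-prefixed): 0b101001001101.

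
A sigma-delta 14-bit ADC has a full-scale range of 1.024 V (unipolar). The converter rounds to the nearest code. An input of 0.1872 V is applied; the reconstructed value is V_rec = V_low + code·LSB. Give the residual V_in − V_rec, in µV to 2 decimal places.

LSB = 1.024/2^14 = 62.50 µV.
Scaled input = 2995.2000 LSBs, so code = 2995.
V_rec = 0 + 2995·6.25e-05 = 0.1871875 V.
Difference: 1.25e-05 V → 12.50 µV.

12.50 µV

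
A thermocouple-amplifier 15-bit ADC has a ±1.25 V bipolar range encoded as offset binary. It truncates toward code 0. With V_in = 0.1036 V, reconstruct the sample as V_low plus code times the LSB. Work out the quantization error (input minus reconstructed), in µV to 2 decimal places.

One LSB is 2.5 V / 32768 = 76.29 µV.
(0.1036 − (−1.25))/7.62939e-05 = 17741.9059; ⌊·⌋ gives code 17741.
V_rec = (−1.25) + 17741·7.62939e-05 = 0.10353088 V.
Error = 0.1036 − 0.10353088 = 6.91162e-05 V = 69.12 µV.

69.12 µV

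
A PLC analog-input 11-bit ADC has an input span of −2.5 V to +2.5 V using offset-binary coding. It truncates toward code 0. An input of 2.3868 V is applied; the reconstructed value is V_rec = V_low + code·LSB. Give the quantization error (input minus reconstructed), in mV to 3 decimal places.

1.546 mV

Step size: 5 V ÷ 2^11 = 2.441 mV.
(2.3868 − (−2.5))/0.00244141 = 2001.6333; ⌊·⌋ gives code 2001.
Reconstructed: 2.3852539 V.
Error = 2.3868 − 2.3852539 = 0.00154609 V = 1.546 mV.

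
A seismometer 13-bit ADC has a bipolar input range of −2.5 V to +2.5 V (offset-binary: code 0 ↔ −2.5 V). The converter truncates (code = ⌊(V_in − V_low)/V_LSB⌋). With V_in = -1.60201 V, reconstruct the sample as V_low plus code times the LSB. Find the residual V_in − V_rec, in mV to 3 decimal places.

0.163 mV

LSB = 5/2^13 = 0.610 mV.
Scaled input = 1471.2668 LSBs, so code = 1471.
Code 1471 maps back to (−2.5) + 1471×0.000610352 V = -1.6021729 V.
Difference: 0.000162852 V → 0.163 mV.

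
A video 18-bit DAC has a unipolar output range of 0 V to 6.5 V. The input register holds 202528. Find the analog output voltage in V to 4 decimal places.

5.0218 V

LSB = 6.5 V / 2^18 = 24.80 µV.
V_out = 0 + 202528 × 2.47955e-05 V = 5.02179 V.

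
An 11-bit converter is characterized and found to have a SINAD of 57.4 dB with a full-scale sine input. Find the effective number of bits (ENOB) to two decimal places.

9.24 bits

ENOB = (SINAD − 1.76) / 6.02 = (57.4 − 1.76)/6.02 = 9.243.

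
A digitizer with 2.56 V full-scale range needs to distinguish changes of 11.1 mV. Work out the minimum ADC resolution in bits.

Number of steps required ≥ 2.56 V / 11.1 mV = 230.63.
Need 2^N ≥ 230.63; 2^7 = 128, 2^8 = 256.
Minimum N = 8.

8 bits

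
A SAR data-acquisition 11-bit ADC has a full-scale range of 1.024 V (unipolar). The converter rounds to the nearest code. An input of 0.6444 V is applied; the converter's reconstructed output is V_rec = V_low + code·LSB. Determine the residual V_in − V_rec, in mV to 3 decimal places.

-0.100 mV

LSB = 1.024/2^11 = 0.500 mV.
Scaled input = 1288.8000 LSBs, so code = 1289.
V_rec = 0 + 1289·0.0005 = 0.6445 V.
Error = 0.6444 − 0.6445 = -0.0001 V = -0.100 mV.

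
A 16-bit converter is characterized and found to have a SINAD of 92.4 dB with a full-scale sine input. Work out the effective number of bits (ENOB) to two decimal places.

ENOB = (SINAD − 1.76) / 6.02 = (92.4 − 1.76)/6.02 = 15.056.

15.06 bits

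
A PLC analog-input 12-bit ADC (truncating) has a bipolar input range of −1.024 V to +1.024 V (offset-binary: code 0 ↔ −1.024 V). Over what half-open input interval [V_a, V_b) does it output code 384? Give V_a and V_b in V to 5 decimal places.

LSB = 2.048/2^12 = 0.500 mV.
V_a = V_low + 384·LSB = -0.832 V; V_b = V_low + 385·LSB = -0.8315 V.

[-0.83200 V, -0.83150 V)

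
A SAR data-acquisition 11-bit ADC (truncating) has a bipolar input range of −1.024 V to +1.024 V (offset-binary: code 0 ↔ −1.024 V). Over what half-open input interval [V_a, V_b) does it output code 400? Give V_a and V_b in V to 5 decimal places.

[-0.62400 V, -0.62300 V)

LSB = 2.048/2^11 = 1.000 mV.
V_a = V_low + 400·LSB = -0.624 V; V_b = V_low + 401·LSB = -0.623 V.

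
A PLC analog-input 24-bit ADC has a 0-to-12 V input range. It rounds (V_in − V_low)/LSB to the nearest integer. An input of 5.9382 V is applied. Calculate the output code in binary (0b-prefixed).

code 0b11111101010111001111101 (decimal 8302205)

Full-scale span = 12 V; LSB = 12/2^24 = 0.72 µV.
Input sits at 8302205.338 steps above V_low.
So the output code is 8302205.
In binary (0b-prefixed): 0b11111101010111001111101.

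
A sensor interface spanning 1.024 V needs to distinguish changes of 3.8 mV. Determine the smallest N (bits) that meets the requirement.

Number of steps required ≥ 1.024 V / 3.8 mV = 269.47.
Need 2^N ≥ 269.47; 2^8 = 256, 2^9 = 512.
Minimum N = 9.

9 bits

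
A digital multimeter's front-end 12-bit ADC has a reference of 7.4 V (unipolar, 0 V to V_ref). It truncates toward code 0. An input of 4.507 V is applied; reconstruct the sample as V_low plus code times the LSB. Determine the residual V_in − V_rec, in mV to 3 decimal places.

1.238 mV

One LSB is 7.4 V / 4096 = 1.807 mV.
Scaled input = 2494.6854 LSBs, so code = 2494.
Code 2494 maps back to 0 + 2494×0.00180664 V = 4.5057617 V.
Error = 4.507 − 4.5057617 = 0.00123828 V = 1.238 mV.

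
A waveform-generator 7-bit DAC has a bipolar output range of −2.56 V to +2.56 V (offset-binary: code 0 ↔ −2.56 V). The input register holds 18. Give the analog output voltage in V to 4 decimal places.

-1.8400 V

LSB = 5.12 V / 2^7 = 40.000 mV.
V_out = (−2.56) + 18 × 0.04 V = -1.84 V.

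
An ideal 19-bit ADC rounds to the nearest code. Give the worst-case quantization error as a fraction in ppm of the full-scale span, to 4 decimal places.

0.9537 ppm

Rounding → worst-case error = ½ LSB = V_FS/2^20, so 1e+06/1048576 = 0.953674 ppm of full scale.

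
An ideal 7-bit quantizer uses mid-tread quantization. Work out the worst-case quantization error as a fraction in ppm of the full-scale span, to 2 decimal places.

3906.25 ppm

Rounding → worst-case error = ½ LSB = V_FS/2^8, so 1e+06/256 = 3906.25 ppm of full scale.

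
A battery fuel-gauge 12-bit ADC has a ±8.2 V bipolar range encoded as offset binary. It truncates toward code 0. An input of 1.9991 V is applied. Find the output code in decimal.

Full-scale span = 16.4 V; LSB = 16.4/2^12 = 4.004 mV.
(V_in − V_low)/LSB = (1.9991 − (−8.2)) / 0.00400391 = 2547.287.
⌊·⌋(2547.287) = 2547.

code 2547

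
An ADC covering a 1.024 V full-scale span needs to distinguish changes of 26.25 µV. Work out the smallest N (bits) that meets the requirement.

Number of steps required ≥ 1.024 V / 26.25 µV = 39009.52.
Need 2^N ≥ 39009.52; 2^15 = 32768, 2^16 = 65536.
Minimum N = 16.

16 bits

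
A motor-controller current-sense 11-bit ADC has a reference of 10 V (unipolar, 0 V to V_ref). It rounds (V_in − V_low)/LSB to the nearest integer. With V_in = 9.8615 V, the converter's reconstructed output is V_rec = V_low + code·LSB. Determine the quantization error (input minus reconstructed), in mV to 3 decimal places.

-1.781 mV

One LSB is 10 V / 2048 = 4.883 mV.
(9.8615 − 0)/0.00488281 = 2019.6352; round gives code 2020.
V_rec = 0 + 2020·0.00488281 = 9.8632812 V.
Error = 9.8615 − 9.8632812 = -0.00178125 V = -1.781 mV.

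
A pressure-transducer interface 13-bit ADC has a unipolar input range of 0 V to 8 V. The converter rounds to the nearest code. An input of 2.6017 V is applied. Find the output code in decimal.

code 2664

Full-scale span = 8 V; LSB = 8/2^13 = 0.977 mV.
(2.6017 − 0) / 0.000976562 = 2664.141 LSBs.
round(2664.141) = 2664.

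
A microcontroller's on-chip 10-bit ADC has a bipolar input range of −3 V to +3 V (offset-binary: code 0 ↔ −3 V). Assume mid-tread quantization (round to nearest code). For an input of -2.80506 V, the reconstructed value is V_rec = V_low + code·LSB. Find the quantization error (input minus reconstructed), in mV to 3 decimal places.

1.581 mV

Step size: 6 V ÷ 2^10 = 5.859 mV.
(-2.80506 − (−3))/0.00585938 = 33.2698; round gives code 33.
V_rec = (−3) + 33·0.00585938 = -2.8066406 V.
Difference: 0.00158062 V → 1.581 mV.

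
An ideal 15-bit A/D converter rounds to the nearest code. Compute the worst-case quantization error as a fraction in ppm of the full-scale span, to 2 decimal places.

15.26 ppm

Rounding → worst-case error = ½ LSB = V_FS/2^16, so 1e+06/65536 = 15.2588 ppm of full scale.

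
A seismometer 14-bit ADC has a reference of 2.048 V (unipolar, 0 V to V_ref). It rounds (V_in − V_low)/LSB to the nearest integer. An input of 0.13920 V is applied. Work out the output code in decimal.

Full-scale span = 2.048 V; LSB = 2.048/2^14 = 125.00 µV.
(0.13920 − 0) / 0.000125 = 1113.600 LSBs.
Round → code 1114.

code 1114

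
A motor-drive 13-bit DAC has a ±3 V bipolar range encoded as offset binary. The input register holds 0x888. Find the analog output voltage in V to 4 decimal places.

LSB = 6 V / 2^13 = 0.732 mV.
Code 0x888 = 2184 decimal.
V_out = (−3) + 2184 × 0.000732422 V = -1.40039 V.

-1.4004 V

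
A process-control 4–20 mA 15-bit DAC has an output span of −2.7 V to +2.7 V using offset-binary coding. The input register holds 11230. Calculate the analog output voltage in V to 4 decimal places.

LSB = 5.4 V / 2^15 = 164.79 µV.
V_out = (−2.7) + 11230 × 0.000164795 V = -0.849353 V.

-0.8494 V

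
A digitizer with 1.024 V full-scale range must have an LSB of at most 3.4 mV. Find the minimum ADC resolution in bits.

Number of steps required ≥ 1.024 V / 3.4 mV = 301.18.
Need 2^N ≥ 301.18; 2^8 = 256, 2^9 = 512.
Minimum N = 9.

9 bits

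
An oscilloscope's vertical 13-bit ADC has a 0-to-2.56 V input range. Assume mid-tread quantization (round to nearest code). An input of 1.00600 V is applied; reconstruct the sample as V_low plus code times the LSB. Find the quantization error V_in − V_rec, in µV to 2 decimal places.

One LSB is 2.56 V / 8192 = 312.50 µV.
(V_in − V_low)/LSB = (1.00600 − 0)/0.0003125 = 3219.2000 → code 3219 (round).
Code 3219 maps back to 0 + 3219×0.0003125 V = 1.0059375 V.
Error = 1.00600 − 1.0059375 = 6.25e-05 V = 62.50 µV.

62.50 µV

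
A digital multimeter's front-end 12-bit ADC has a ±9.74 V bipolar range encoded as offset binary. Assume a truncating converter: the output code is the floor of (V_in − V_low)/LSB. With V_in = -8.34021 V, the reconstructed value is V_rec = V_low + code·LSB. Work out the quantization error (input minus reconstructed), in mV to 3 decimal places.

1.567 mV

Step size: 19.48 V ÷ 2^12 = 4.756 mV.
(V_in − V_low)/LSB = (-8.34021 − (−9.74))/0.00475586 = 294.3296 → code 294 (floor).
Reconstructed: -8.3417773 V.
Error = -8.34021 − (−8.3417773) = 0.00156734 V = 1.567 mV.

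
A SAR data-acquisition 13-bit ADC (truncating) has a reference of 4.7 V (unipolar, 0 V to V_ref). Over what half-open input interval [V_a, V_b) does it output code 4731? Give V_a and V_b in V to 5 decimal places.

[2.71432 V, 2.71489 V)

LSB = 4.7/2^13 = 0.574 mV.
V_a = V_low + 4731·LSB = 2.71432 V; V_b = V_low + 4732·LSB = 2.71489 V.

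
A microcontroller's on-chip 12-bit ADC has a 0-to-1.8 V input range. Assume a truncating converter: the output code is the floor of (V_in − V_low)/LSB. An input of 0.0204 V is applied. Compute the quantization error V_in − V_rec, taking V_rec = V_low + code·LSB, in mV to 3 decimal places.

LSB = 1.8/2^12 = 439.45 µV.
Scaled input = 46.4213 LSBs, so code = 46.
Reconstructed: 0.020214844 V.
V_in − V_rec = 0.000185156 V = 0.185 mV.

0.185 mV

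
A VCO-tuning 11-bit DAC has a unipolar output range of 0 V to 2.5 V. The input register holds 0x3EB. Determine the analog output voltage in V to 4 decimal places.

1.2244 V

LSB = 2.5 V / 2^11 = 1.221 mV.
Code 0x3EB = 1003 decimal.
V_out = 0 + 1003 × 0.0012207 V = 1.22437 V.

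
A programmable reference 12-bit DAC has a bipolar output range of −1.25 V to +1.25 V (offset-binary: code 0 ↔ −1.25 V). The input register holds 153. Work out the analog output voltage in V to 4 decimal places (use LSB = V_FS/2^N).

-1.1566 V

LSB = 2.5 V / 2^12 = 0.610 mV.
V_out = (−1.25) + 153 × 0.000610352 V = -1.15662 V.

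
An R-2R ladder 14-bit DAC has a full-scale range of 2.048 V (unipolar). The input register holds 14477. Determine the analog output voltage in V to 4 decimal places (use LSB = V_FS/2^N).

1.8096 V

LSB = 2.048 V / 2^14 = 125.00 µV.
V_out = 0 + 14477 × 0.000125 V = 1.80963 V.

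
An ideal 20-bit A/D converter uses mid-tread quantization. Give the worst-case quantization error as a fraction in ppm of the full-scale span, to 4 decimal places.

Rounding → worst-case error = ½ LSB = V_FS/2^21, so 1e+06/2097152 = 0.476837 ppm of full scale.

0.4768 ppm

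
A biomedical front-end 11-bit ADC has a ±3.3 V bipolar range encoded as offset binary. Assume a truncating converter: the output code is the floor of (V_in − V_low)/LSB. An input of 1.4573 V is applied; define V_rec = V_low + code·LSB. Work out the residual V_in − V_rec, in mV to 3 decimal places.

Step size: 6.6 V ÷ 2^11 = 3.223 mV.
Scaled input = 1476.2046 LSBs, so code = 1476.
Reconstructed: 1.4566406 V.
V_in − V_rec = 0.000659375 V = 0.659 mV.

0.659 mV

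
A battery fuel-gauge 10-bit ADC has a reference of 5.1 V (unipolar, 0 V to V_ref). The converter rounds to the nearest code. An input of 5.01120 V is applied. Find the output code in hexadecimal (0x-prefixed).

code 0x3EE (decimal 1006)

With 1024 levels over 5.1 V, one step is 4.980 mV.
Input sits at 1006.170 steps above V_low.
So the output code is 1006.
In hexadecimal (0x-prefixed): 0x3EE.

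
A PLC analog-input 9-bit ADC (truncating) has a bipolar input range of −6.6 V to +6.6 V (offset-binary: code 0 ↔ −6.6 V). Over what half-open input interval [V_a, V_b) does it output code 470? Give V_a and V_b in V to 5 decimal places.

LSB = 13.2/2^9 = 25.781 mV.
V_a = V_low + 470·LSB = 5.51719 V; V_b = V_low + 471·LSB = 5.54297 V.

[5.51719 V, 5.54297 V)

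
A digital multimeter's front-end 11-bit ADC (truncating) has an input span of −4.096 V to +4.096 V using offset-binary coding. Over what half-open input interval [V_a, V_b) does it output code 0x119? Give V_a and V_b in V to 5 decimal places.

[-2.97200 V, -2.96800 V)

LSB = 8.192/2^11 = 4.000 mV.
Code 0x119 = 281 decimal.
V_a = V_low + 281·LSB = -2.972 V; V_b = V_low + 282·LSB = -2.968 V.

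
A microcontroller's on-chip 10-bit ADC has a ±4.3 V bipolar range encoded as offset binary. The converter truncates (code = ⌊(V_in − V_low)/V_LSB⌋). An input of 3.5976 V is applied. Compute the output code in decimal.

Full-scale span = 8.6 V; LSB = 8.6/2^10 = 8.398 mV.
(3.5976 − (−4.3)) / 0.00839844 = 940.365 LSBs.
⌊·⌋(940.365) = 940.

code 940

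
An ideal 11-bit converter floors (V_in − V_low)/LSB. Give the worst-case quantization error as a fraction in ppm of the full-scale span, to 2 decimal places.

Truncating → worst-case error = 1 LSB = V_FS/2^11, so 1e+06/2048 = 488.281 ppm of full scale.

488.28 ppm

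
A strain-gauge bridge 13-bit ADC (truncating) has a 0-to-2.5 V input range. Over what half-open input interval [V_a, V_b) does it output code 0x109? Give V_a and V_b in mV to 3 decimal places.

LSB = 2.5/2^13 = 305.18 µV.
Code 0x109 = 265 decimal.
V_a = V_low + 265·LSB = 0.0808716 V; V_b = V_low + 266·LSB = 0.0811768 V.

[80.872 mV, 81.177 mV)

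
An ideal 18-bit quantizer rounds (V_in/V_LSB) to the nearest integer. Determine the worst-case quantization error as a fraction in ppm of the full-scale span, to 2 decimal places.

Rounding → worst-case error = ½ LSB = V_FS/2^19, so 1e+06/524288 = 1.90735 ppm of full scale.

1.91 ppm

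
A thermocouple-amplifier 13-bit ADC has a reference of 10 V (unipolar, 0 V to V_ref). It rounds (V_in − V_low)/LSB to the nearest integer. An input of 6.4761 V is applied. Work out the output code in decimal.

Full-scale span = 10 V; LSB = 10/2^13 = 1.221 mV.
Input sits at 5305.221 steps above V_low.
So the output code is 5305.

code 5305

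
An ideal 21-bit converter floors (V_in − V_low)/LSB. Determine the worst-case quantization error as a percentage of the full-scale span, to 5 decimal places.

Truncating → worst-case error = 1 LSB = V_FS/2^21, so 100/2097152 = 4.76837e-05 % of full scale.

0.00005 %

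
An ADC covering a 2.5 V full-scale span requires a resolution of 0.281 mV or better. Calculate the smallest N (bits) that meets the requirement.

14 bits

Number of steps required ≥ 2.5 V / 0.281 mV = 8896.80.
Need 2^N ≥ 8896.80; 2^13 = 8192, 2^14 = 16384.
Minimum N = 14.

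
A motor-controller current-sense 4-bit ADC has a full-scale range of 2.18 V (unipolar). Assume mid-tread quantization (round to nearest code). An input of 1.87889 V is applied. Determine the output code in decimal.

With 16 levels over 2.18 V, one step is 136.250 mV.
(V_in − V_low)/LSB = (1.87889 − 0) / 0.13625 = 13.790.
Round → code 14.

code 14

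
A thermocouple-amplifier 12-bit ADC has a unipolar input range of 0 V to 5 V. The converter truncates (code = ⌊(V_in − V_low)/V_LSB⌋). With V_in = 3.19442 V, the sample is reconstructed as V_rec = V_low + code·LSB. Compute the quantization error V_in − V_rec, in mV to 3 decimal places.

One LSB is 5 V / 4096 = 1.221 mV.
(V_in − V_low)/LSB = (3.19442 − 0)/0.0012207 = 2616.8689 → code 2616 (floor).
Code 2616 maps back to 0 + 2616×0.0012207 V = 3.1933594 V.
Difference: 0.00106062 V → 1.061 mV.

1.061 mV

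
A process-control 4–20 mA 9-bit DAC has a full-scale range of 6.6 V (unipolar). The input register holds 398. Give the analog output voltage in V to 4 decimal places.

LSB = 6.6 V / 2^9 = 12.891 mV.
V_out = 0 + 398 × 0.0128906 V = 5.13047 V.

5.1305 V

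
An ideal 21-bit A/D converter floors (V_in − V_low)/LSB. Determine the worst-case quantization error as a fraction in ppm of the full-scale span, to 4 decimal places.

Truncating → worst-case error = 1 LSB = V_FS/2^21, so 1e+06/2097152 = 0.476837 ppm of full scale.

0.4768 ppm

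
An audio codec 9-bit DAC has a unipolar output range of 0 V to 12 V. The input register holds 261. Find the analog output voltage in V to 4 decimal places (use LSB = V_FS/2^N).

6.1172 V

LSB = 12 V / 2^9 = 23.438 mV.
V_out = 0 + 261 × 0.0234375 V = 6.11719 V.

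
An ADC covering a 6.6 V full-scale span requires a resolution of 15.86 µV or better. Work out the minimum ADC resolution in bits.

19 bits

Number of steps required ≥ 6.6 V / 15.86 µV = 416141.24.
Need 2^N ≥ 416141.24; 2^18 = 262144, 2^19 = 524288.
Minimum N = 19.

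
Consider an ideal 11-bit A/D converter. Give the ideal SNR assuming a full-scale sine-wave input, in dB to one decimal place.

68.0 dB

SNR ≈ 6.02·N + 1.76 dB = 6.02·11 + 1.76 = 67.98 dB.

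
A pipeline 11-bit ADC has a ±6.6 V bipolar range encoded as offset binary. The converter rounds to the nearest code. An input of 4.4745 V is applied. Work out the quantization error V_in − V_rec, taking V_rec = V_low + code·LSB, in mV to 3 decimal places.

LSB = 13.2/2^11 = 6.445 mV.
(4.4745 − (−6.6))/0.00644531 = 1718.2255; round gives code 1718.
V_rec = (−6.6) + 1718·0.00644531 = 4.4730469 V.
Difference: 0.00145312 V → 1.453 mV.

1.453 mV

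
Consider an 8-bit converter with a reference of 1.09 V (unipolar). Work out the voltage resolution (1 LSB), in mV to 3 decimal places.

4.258 mV

Full-scale span = 1.09 V.
LSB = 1.09 / 2^8 = 1.09 / 256 = 0.00425781 V = 4.258 mV.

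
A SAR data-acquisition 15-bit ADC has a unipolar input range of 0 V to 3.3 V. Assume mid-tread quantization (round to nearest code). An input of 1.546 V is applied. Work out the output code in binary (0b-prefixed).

Full-scale span = 3.3 V; LSB = 3.3/2^15 = 100.71 µV.
(1.546 − 0) / 0.000100708 = 15351.312 LSBs.
So the output code is 15351.
In binary (0b-prefixed): 0b11101111110111.

code 0b11101111110111 (decimal 15351)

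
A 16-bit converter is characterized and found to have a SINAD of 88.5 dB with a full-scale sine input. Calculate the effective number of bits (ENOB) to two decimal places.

14.41 bits

ENOB = (SINAD − 1.76) / 6.02 = (88.5 − 1.76)/6.02 = 14.409.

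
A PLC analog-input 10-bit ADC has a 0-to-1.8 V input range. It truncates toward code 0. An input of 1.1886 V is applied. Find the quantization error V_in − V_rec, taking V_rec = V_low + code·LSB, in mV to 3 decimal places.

One LSB is 1.8 V / 1024 = 1.758 mV.
(1.1886 − 0)/0.00175781 = 676.1813; ⌊·⌋ gives code 676.
Code 676 maps back to 0 + 676×0.00175781 V = 1.1882812 V.
V_in − V_rec = 0.00031875 V = 0.319 mV.

0.319 mV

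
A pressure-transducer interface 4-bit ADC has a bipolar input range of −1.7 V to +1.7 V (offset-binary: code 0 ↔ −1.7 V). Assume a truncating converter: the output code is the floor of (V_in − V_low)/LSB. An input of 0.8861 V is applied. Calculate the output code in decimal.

LSB = 3.4 V / 16 = 212.500 mV.
(V_in − V_low)/LSB = (0.8861 − (−1.7)) / 0.2125 = 12.170.
⌊·⌋(12.170) = 12.

code 12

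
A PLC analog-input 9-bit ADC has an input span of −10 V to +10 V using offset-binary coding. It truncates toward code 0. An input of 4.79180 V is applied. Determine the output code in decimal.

code 378

LSB = 20 V / 512 = 39.062 mV.
(4.79180 − (−10)) / 0.0390625 = 378.670 LSBs.
Floor → code 378.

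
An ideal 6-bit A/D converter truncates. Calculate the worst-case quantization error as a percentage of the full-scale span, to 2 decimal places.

Truncating → worst-case error = 1 LSB = V_FS/2^6, so 100/64 = 1.5625 % of full scale.

1.56 %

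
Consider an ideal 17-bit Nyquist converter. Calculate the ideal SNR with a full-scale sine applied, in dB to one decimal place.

SNR ≈ 6.02·N + 1.76 dB = 6.02·17 + 1.76 = 104.10 dB.

104.1 dB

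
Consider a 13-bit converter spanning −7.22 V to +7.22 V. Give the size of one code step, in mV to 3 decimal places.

1.763 mV

Full-scale span = 14.44 V.
LSB = 14.44 / 2^13 = 14.44 / 8192 = 0.0017627 V = 1.763 mV.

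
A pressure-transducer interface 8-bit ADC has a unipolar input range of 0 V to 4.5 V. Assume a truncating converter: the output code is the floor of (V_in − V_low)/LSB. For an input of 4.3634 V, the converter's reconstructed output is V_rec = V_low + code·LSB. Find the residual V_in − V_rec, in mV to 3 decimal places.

One LSB is 4.5 V / 256 = 17.578 mV.
Scaled input = 248.2290 LSBs, so code = 248.
V_rec = 0 + 248·0.0175781 = 4.359375 V.
V_in − V_rec = 0.004025 V = 4.025 mV.

4.025 mV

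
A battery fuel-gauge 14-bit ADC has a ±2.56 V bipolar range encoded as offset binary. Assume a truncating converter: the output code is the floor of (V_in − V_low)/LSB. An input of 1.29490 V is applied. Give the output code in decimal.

code 12335

LSB = 5.12 V / 16384 = 312.50 µV.
(V_in − V_low)/LSB = (1.29490 − (−2.56)) / 0.0003125 = 12335.680.
So the output code is 12335.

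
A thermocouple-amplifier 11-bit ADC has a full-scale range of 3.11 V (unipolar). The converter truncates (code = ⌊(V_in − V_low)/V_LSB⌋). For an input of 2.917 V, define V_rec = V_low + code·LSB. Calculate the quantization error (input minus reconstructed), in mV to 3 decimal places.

One LSB is 3.11 V / 2048 = 1.519 mV.
Scaled input = 1920.9055 LSBs, so code = 1920.
Reconstructed: 2.915625 V.
Error = 2.917 − 2.915625 = 0.001375 V = 1.375 mV.

1.375 mV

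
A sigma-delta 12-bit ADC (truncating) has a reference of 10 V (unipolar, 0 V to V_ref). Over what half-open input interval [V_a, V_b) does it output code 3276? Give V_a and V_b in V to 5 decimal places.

LSB = 10/2^12 = 2.441 mV.
V_a = V_low + 3276·LSB = 7.99805 V; V_b = V_low + 3277·LSB = 8.00049 V.

[7.99805 V, 8.00049 V)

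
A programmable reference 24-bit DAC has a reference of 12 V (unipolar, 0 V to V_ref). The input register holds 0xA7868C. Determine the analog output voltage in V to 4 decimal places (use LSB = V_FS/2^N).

7.8528 V

LSB = 12 V / 2^24 = 0.72 µV.
Code 0xA7868C = 10978956 decimal.
V_out = 0 + 10978956 × 7.15256e-07 V = 7.85276 V.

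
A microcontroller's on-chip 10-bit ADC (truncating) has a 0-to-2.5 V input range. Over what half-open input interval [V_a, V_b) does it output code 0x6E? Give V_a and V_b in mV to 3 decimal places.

[268.555 mV, 270.996 mV)

LSB = 2.5/2^10 = 2.441 mV.
Code 0x6E = 110 decimal.
V_a = V_low + 110·LSB = 0.268555 V; V_b = V_low + 111·LSB = 0.270996 V.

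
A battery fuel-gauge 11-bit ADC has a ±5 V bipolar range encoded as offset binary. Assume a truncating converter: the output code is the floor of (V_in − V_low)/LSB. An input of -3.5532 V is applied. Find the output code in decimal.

code 296

Full-scale span = 10 V; LSB = 10/2^11 = 4.883 mV.
(V_in − V_low)/LSB = (-3.5532 − (−5)) / 0.00488281 = 296.305.
Floor → code 296.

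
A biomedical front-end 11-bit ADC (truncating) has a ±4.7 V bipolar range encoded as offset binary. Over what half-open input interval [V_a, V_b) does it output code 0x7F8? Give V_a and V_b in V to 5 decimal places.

[4.66328 V, 4.66787 V)

LSB = 9.4/2^11 = 4.590 mV.
Code 0x7F8 = 2040 decimal.
V_a = V_low + 2040·LSB = 4.66328 V; V_b = V_low + 2041·LSB = 4.66787 V.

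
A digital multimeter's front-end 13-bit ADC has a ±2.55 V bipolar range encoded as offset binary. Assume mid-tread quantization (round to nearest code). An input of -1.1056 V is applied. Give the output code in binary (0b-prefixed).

code 0b100100010000 (decimal 2320)

With 8192 levels over 5.1 V, one step is 0.623 mV.
(V_in − V_low)/LSB = (-1.1056 − (−2.55)) / 0.000622559 = 2320.103.
round(2320.103) = 2320.
In binary (0b-prefixed): 0b100100010000.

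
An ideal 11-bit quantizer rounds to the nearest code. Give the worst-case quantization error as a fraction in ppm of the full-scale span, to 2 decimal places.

244.14 ppm

Rounding → worst-case error = ½ LSB = V_FS/2^12, so 1e+06/4096 = 244.141 ppm of full scale.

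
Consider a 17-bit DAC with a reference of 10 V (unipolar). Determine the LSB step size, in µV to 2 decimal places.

Full-scale span = 10 V.
LSB = 10 / 2^17 = 10 / 131072 = 7.62939e-05 V = 76.29 µV.

76.29 µV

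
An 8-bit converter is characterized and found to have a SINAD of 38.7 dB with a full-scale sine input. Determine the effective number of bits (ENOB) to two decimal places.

6.14 bits

ENOB = (SINAD − 1.76) / 6.02 = (38.7 − 1.76)/6.02 = 6.136.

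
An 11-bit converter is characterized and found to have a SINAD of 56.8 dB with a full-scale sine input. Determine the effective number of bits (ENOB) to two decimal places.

ENOB = (SINAD − 1.76) / 6.02 = (56.8 − 1.76)/6.02 = 9.143.

9.14 bits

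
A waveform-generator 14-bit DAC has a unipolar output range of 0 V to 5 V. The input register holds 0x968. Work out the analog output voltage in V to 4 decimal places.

0.7349 V

LSB = 5 V / 2^14 = 305.18 µV.
Code 0x968 = 2408 decimal.
V_out = 0 + 2408 × 0.000305176 V = 0.734863 V.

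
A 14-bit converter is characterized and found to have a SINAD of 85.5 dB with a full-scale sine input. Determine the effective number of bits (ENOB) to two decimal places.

13.91 bits

ENOB = (SINAD − 1.76) / 6.02 = (85.5 − 1.76)/6.02 = 13.910.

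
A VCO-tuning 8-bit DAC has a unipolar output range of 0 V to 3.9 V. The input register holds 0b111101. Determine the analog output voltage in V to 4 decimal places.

LSB = 3.9 V / 2^8 = 15.234 mV.
Code 0b111101 = 61 decimal.
V_out = 0 + 61 × 0.0152344 V = 0.929297 V.

0.9293 V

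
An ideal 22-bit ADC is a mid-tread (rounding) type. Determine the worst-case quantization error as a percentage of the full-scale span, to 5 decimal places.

Rounding → worst-case error = ½ LSB = V_FS/2^23, so 100/8388608 = 1.19209e-05 % of full scale.

0.00001 %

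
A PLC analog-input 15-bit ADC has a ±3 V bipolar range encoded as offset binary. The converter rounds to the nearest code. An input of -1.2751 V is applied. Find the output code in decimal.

Full-scale span = 6 V; LSB = 6/2^15 = 183.11 µV.
(-1.2751 − (−3)) / 0.000183105 = 9420.254 LSBs.
round(9420.254) = 9420.

code 9420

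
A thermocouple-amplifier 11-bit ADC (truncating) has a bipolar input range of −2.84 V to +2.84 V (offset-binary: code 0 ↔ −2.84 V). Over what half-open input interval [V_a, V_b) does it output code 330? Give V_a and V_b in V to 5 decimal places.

LSB = 5.68/2^11 = 2.773 mV.
V_a = V_low + 330·LSB = -1.92477 V; V_b = V_low + 331·LSB = -1.92199 V.

[-1.92477 V, -1.92199 V)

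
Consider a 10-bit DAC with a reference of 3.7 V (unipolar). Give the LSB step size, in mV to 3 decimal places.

3.613 mV

Full-scale span = 3.7 V.
LSB = 3.7 / 2^10 = 3.7 / 1024 = 0.00361328 V = 3.613 mV.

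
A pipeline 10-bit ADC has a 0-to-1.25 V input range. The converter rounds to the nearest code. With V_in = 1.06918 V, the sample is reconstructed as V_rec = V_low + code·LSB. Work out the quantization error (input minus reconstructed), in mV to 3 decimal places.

Step size: 1.25 V ÷ 2^10 = 1.221 mV.
(V_in − V_low)/LSB = (1.06918 − 0)/0.0012207 = 875.8723 → code 876 (round).
V_rec = 0 + 876·0.0012207 = 1.0693359 V.
V_in − V_rec = -0.000155937 V = -0.156 mV.

-0.156 mV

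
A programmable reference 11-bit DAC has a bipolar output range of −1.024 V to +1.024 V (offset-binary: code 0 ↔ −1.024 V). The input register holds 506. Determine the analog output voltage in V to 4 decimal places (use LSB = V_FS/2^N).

-0.5180 V

LSB = 2.048 V / 2^11 = 1.000 mV.
V_out = (−1.024) + 506 × 0.001 V = -0.518 V.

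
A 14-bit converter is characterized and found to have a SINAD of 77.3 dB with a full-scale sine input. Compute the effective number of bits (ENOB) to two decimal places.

ENOB = (SINAD − 1.76) / 6.02 = (77.3 − 1.76)/6.02 = 12.548.

12.55 bits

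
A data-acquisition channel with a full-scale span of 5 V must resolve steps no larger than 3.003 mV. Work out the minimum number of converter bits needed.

11 bits

Number of steps required ≥ 5 V / 3.003 mV = 1665.00.
Need 2^N ≥ 1665.00; 2^10 = 1024, 2^11 = 2048.
Minimum N = 11.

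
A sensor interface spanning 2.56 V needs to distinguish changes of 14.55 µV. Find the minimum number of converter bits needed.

Number of steps required ≥ 2.56 V / 14.55 µV = 175945.02.
Need 2^N ≥ 175945.02; 2^17 = 131072, 2^18 = 262144.
Minimum N = 18.

18 bits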